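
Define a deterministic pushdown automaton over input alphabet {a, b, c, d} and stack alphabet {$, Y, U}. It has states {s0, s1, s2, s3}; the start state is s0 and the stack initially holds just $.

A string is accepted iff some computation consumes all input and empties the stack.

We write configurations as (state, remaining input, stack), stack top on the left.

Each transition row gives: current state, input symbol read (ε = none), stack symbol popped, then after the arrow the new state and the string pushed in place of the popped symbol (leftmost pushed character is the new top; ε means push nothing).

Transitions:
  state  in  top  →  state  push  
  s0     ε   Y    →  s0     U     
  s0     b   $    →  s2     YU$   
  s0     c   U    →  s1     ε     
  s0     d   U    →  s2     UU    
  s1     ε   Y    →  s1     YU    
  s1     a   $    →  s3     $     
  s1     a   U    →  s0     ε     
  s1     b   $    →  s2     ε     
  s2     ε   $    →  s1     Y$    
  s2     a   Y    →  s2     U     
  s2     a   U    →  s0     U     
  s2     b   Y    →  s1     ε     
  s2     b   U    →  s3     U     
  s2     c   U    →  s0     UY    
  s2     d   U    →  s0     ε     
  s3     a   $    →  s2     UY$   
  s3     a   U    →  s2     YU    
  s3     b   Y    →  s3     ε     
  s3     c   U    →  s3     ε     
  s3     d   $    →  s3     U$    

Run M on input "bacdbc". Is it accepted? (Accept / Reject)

Reject

(s0, bacdbc, $)
  read b, top $: go to s2, push YU$ → (s2, acdbc, YU$)
  read a, top Y: go to s2, push U → (s2, cdbc, UU$)
  read c, top U: go to s0, push UY → (s0, dbc, UYU$)
  read d, top U: go to s2, push UU → (s2, bc, UUYU$)
  read b, top U: go to s3, push U → (s3, c, UUYU$)
  read c, top U: go to s3, push ε → (s3, ε, UYU$)
All input consumed; stack is UYU$, not empty, and no further ε-move applies.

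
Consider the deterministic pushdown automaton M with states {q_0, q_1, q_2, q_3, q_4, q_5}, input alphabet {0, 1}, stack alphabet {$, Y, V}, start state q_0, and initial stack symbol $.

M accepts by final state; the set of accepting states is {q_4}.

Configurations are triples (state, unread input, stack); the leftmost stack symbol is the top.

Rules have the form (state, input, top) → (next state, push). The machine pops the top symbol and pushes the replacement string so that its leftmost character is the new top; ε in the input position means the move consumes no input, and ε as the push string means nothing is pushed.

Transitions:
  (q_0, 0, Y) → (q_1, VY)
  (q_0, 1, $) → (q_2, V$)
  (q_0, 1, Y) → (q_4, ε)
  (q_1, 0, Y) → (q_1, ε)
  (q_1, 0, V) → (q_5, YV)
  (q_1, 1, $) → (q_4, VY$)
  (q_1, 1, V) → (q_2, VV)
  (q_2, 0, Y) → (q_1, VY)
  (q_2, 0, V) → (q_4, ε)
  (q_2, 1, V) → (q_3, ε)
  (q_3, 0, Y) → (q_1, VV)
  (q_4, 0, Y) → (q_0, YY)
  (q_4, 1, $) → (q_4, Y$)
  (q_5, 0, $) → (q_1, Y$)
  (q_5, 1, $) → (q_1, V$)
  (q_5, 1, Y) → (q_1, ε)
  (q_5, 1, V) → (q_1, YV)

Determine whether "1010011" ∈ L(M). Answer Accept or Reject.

(q_0, 1010011, $)
  read 1, top $: go to q_2, push V$ → (q_2, 010011, V$)
  read 0, top V: go to q_4, push ε → (q_4, 10011, $)
  read 1, top $: go to q_4, push Y$ → (q_4, 0011, Y$)
  read 0, top Y: go to q_0, push YY → (q_0, 011, YY$)
  read 0, top Y: go to q_1, push VY → (q_1, 11, VYY$)
  read 1, top V: go to q_2, push VV → (q_2, 1, VVYY$)
  read 1, top V: go to q_3, push ε → (q_3, ε, VYY$)
All input consumed; state q_3 ∉ F and no further ε-move applies.

Reject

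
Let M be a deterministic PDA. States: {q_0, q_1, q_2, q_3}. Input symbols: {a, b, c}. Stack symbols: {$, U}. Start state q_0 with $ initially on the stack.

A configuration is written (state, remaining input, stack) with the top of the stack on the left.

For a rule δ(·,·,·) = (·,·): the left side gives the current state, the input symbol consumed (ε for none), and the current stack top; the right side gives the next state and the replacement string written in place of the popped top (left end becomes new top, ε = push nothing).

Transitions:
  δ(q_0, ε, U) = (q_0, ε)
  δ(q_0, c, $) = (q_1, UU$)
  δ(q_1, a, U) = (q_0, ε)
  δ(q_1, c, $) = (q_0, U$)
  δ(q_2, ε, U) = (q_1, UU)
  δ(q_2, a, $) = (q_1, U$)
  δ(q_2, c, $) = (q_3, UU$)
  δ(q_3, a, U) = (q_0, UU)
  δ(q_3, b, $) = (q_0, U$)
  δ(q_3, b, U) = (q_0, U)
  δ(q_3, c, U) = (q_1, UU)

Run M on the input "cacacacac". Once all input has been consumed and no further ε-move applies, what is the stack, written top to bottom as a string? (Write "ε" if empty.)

(q_0, cacacacac, $)
  read c, top $: go to q_1, push UU$ → (q_1, acacacac, UU$)
  read a, top U: go to q_0, push ε → (q_0, cacacac, U$)
  ε-move, top U: go to q_0, push ε → (q_0, cacacac, $)
  read c, top $: go to q_1, push UU$ → (q_1, acacac, UU$)
  read a, top U: go to q_0, push ε → (q_0, cacac, U$)
  ε-move, top U: go to q_0, push ε → (q_0, cacac, $)
  read c, top $: go to q_1, push UU$ → (q_1, acac, UU$)
  read a, top U: go to q_0, push ε → (q_0, cac, U$)
  ε-move, top U: go to q_0, push ε → (q_0, cac, $)
  read c, top $: go to q_1, push UU$ → (q_1, ac, UU$)
  read a, top U: go to q_0, push ε → (q_0, c, U$)
  ε-move, top U: go to q_0, push ε → (q_0, c, $)
  read c, top $: go to q_1, push UU$ → (q_1, ε, UU$)
All input consumed in state q_1 with stack UU$.

UU$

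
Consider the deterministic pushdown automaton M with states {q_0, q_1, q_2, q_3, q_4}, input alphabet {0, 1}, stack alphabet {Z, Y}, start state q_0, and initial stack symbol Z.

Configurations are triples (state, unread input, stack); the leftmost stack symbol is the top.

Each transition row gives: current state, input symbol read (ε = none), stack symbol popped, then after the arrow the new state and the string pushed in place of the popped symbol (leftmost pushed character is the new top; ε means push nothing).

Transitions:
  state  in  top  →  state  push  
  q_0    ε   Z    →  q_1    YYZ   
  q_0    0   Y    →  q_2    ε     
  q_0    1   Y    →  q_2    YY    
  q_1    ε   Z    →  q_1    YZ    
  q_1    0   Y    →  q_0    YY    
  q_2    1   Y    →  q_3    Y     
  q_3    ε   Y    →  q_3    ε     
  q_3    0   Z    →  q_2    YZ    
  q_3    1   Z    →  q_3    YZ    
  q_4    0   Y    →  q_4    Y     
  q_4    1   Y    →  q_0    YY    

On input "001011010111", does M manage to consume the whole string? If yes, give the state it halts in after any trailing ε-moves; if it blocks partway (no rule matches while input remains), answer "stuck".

q_3

(q_0, 001011010111, Z)
  ε-move, top Z: go to q_1, push YYZ → (q_1, 001011010111, YYZ)
  read 0, top Y: go to q_0, push YY → (q_0, 01011010111, YYYZ)
  read 0, top Y: go to q_2, push ε → (q_2, 1011010111, YYZ)
  read 1, top Y: go to q_3, push Y → (q_3, 011010111, YYZ)
  ε-move, top Y: go to q_3, push ε → (q_3, 011010111, YZ)
  ε-move, top Y: go to q_3, push ε → (q_3, 011010111, Z)
  read 0, top Z: go to q_2, push YZ → (q_2, 11010111, YZ)
  read 1, top Y: go to q_3, push Y → (q_3, 1010111, YZ)
  ε-move, top Y: go to q_3, push ε → (q_3, 1010111, Z)
  read 1, top Z: go to q_3, push YZ → (q_3, 010111, YZ)
  ε-move, top Y: go to q_3, push ε → (q_3, 010111, Z)
  read 0, top Z: go to q_2, push YZ → (q_2, 10111, YZ)
  read 1, top Y: go to q_3, push Y → (q_3, 0111, YZ)
  ε-move, top Y: go to q_3, push ε → (q_3, 0111, Z)
  read 0, top Z: go to q_2, push YZ → (q_2, 111, YZ)
  read 1, top Y: go to q_3, push Y → (q_3, 11, YZ)
  ε-move, top Y: go to q_3, push ε → (q_3, 11, Z)
  read 1, top Z: go to q_3, push YZ → (q_3, 1, YZ)
  ε-move, top Y: go to q_3, push ε → (q_3, 1, Z)
  read 1, top Z: go to q_3, push YZ → (q_3, ε, YZ)
  ε-move, top Y: go to q_3, push ε → (q_3, ε, Z)
All input consumed; M is in state q_3.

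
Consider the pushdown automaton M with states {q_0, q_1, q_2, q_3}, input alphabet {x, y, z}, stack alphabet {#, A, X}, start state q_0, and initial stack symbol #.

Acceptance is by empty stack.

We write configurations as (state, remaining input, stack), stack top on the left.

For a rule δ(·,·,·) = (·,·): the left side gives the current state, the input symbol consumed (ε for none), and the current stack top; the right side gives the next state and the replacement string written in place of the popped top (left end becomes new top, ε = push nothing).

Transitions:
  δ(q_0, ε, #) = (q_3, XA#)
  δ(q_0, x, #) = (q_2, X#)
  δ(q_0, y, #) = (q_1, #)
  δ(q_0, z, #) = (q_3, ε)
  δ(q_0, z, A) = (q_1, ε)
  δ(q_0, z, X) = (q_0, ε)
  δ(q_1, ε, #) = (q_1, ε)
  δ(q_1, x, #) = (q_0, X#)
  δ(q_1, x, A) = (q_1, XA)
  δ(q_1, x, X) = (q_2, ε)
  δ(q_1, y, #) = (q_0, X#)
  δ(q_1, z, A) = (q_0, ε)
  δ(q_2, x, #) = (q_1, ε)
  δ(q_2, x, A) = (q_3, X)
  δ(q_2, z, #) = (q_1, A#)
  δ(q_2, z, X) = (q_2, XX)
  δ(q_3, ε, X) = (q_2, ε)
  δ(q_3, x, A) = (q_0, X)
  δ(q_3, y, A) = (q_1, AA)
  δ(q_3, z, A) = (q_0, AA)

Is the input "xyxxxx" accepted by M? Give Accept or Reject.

No computation consumes all input and empties the stack.

Reject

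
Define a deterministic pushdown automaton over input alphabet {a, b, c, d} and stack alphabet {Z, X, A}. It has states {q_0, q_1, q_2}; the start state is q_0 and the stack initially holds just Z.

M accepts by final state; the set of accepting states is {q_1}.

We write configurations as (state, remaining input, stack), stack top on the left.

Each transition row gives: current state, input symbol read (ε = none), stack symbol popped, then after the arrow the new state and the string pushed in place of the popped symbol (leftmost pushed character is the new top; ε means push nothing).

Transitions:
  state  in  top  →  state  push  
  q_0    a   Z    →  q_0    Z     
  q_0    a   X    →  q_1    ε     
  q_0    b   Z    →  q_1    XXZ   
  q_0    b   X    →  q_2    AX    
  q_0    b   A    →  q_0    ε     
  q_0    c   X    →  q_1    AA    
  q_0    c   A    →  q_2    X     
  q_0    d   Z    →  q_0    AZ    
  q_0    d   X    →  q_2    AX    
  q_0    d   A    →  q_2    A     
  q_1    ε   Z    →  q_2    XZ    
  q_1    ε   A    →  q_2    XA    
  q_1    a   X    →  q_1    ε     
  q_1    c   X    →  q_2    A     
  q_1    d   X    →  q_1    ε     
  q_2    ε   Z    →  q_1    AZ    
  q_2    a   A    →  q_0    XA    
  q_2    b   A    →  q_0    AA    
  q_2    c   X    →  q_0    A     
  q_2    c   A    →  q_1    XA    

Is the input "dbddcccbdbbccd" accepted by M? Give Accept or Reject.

Reject

(q_0, dbddcccbdbbccd, Z)
  read d, top Z: go to q_0, push AZ → (q_0, bddcccbdbbccd, AZ)
  read b, top A: go to q_0, push ε → (q_0, ddcccbdbbccd, Z)
  read d, top Z: go to q_0, push AZ → (q_0, dcccbdbbccd, AZ)
  read d, top A: go to q_2, push A → (q_2, cccbdbbccd, AZ)
  read c, top A: go to q_1, push XA → (q_1, ccbdbbccd, XAZ)
  read c, top X: go to q_2, push A → (q_2, cbdbbccd, AAZ)
  read c, top A: go to q_1, push XA → (q_1, bdbbccd, XAAZ)
No transition applies at (q_1, bdbbccd, XAAZ); input not fully consumed.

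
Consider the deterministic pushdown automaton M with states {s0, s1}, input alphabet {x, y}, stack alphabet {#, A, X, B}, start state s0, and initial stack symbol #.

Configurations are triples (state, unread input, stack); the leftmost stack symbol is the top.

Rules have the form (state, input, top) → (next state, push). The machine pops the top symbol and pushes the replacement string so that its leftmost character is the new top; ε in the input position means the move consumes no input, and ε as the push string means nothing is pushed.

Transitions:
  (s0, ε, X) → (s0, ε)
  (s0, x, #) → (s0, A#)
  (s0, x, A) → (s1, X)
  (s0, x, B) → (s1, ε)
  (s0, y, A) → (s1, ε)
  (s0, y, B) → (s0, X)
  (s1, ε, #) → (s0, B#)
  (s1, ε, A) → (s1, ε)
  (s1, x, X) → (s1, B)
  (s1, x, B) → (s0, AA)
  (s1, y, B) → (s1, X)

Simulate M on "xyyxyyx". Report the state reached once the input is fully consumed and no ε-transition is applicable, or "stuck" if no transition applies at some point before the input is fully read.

s0

(s0, xyyxyyx, #) ⊢ (s0, yyxyyx, A#) ⊢ (s1, yxyyx, #) ⊢ (s0, yxyyx, B#) ⊢ (s0, xyyx, X#) ⊢ (s0, xyyx, #) ⊢ (s0, yyx, A#) ⊢ (s1, yx, #) ⊢ (s0, yx, B#) ⊢ (s0, x, X#) ⊢ (s0, x, #) ⊢ (s0, ε, A#)
All input consumed; M is in state s0.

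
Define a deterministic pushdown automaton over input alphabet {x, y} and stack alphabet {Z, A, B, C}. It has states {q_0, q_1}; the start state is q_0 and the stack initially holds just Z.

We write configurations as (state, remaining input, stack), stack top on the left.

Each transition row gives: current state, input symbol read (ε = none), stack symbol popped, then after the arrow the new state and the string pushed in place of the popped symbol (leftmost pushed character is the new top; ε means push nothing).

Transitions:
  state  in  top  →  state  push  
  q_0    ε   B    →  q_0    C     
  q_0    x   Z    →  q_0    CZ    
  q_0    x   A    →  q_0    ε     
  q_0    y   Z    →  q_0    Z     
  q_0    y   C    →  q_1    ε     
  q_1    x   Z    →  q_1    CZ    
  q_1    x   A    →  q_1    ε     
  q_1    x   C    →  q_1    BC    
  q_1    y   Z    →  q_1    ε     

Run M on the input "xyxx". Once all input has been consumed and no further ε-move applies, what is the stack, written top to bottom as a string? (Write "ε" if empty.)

(q_0, xyxx, Z)
  read x, top Z: go to q_0, push CZ → (q_0, yxx, CZ)
  read y, top C: go to q_1, push ε → (q_1, xx, Z)
  read x, top Z: go to q_1, push CZ → (q_1, x, CZ)
  read x, top C: go to q_1, push BC → (q_1, ε, BCZ)
All input consumed in state q_1 with stack BCZ.

BCZ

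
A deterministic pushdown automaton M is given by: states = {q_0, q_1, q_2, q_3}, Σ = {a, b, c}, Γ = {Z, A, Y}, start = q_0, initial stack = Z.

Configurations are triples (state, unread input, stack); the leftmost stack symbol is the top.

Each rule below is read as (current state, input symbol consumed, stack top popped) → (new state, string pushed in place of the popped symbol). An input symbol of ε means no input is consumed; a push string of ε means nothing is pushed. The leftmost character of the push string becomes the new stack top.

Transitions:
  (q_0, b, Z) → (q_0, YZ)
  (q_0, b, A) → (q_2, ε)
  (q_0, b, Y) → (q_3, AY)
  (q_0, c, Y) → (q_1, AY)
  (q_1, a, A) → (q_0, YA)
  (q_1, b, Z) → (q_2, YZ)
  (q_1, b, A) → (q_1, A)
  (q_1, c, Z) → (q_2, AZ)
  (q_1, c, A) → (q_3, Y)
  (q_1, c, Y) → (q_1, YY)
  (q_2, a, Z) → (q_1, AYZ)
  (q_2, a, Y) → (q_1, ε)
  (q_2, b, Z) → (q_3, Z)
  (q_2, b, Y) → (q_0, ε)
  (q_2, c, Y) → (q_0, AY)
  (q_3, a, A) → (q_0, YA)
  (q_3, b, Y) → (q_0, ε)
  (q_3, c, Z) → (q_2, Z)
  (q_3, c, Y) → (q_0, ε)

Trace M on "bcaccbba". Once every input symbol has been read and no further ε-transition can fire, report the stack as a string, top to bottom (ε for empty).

YAYAYZ

(q_0, bcaccbba, Z)
  read b, top Z: go to q_0, push YZ → (q_0, caccbba, YZ)
  read c, top Y: go to q_1, push AY → (q_1, accbba, AYZ)
  read a, top A: go to q_0, push YA → (q_0, ccbba, YAYZ)
  read c, top Y: go to q_1, push AY → (q_1, cbba, AYAYZ)
  read c, top A: go to q_3, push Y → (q_3, bba, YYAYZ)
  read b, top Y: go to q_0, push ε → (q_0, ba, YAYZ)
  read b, top Y: go to q_3, push AY → (q_3, a, AYAYZ)
  read a, top A: go to q_0, push YA → (q_0, ε, YAYAYZ)
All input consumed in state q_0 with stack YAYAYZ.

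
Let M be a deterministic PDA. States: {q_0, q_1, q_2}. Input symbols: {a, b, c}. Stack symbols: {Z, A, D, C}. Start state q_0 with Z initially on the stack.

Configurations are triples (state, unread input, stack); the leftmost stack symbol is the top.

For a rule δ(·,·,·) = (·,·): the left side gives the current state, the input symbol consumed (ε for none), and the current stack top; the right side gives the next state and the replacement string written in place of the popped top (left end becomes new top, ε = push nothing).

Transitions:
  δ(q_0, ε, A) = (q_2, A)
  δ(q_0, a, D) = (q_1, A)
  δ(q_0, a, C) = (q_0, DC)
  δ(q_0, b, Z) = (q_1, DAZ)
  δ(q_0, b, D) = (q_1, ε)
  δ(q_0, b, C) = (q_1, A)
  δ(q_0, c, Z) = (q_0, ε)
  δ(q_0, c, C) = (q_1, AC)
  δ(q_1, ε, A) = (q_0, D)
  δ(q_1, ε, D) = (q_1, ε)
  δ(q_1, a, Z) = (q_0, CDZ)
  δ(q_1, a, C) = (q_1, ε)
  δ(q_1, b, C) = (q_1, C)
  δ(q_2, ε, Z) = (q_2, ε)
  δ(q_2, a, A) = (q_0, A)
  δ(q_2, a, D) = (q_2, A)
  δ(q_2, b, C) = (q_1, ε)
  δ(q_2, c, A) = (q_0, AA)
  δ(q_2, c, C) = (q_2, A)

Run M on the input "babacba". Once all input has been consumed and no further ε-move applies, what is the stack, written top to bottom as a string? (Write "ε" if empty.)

(q_0, babacba, Z)
  read b, top Z: go to q_1, push DAZ → (q_1, abacba, DAZ)
  ε-move, top D: go to q_1, push ε → (q_1, abacba, AZ)
  ε-move, top A: go to q_0, push D → (q_0, abacba, DZ)
  read a, top D: go to q_1, push A → (q_1, bacba, AZ)
  ε-move, top A: go to q_0, push D → (q_0, bacba, DZ)
  read b, top D: go to q_1, push ε → (q_1, acba, Z)
  read a, top Z: go to q_0, push CDZ → (q_0, cba, CDZ)
  read c, top C: go to q_1, push AC → (q_1, ba, ACDZ)
  ε-move, top A: go to q_0, push D → (q_0, ba, DCDZ)
  read b, top D: go to q_1, push ε → (q_1, a, CDZ)
  read a, top C: go to q_1, push ε → (q_1, ε, DZ)
  ε-move, top D: go to q_1, push ε → (q_1, ε, Z)
All input consumed in state q_1 with stack Z.

Z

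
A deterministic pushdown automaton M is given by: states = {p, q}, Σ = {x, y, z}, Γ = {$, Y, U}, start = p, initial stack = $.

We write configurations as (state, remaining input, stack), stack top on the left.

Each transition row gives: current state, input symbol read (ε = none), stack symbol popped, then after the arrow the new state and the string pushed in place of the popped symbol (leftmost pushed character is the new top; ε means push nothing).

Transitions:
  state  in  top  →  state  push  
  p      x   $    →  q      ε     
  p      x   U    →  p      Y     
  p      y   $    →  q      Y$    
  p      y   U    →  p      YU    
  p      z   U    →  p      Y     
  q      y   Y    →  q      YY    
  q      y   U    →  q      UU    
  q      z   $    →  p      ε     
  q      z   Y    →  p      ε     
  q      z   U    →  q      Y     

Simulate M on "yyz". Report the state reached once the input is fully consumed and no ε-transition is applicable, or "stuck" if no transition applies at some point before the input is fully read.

(p, yyz, $) ⊢ (q, yz, Y$) ⊢ (q, z, YY$) ⊢ (p, ε, Y$)
All input consumed; M is in state p.

p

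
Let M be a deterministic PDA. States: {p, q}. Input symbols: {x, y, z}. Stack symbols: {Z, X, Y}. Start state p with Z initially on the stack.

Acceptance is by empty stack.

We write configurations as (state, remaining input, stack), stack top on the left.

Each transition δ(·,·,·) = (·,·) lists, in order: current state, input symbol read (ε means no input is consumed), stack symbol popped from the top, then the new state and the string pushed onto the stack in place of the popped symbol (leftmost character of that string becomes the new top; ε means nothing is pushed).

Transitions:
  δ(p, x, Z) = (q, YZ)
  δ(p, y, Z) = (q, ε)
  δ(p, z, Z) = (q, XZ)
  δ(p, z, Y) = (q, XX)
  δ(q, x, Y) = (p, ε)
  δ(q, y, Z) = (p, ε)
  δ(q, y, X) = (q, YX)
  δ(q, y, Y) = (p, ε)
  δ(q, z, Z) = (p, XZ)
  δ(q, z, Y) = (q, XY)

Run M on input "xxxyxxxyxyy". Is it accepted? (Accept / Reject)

(p, xxxyxxxyxyy, Z) ⊢ (q, xxyxxxyxyy, YZ) ⊢ (p, xyxxxyxyy, Z) ⊢ (q, yxxxyxyy, YZ) ⊢ (p, xxxyxyy, Z) ⊢ (q, xxyxyy, YZ) ⊢ (p, xyxyy, Z) ⊢ (q, yxyy, YZ) ⊢ (p, xyy, Z) ⊢ (q, yy, YZ) ⊢ (p, y, Z) ⊢ (q, ε, ε)
All input consumed and the stack is empty.

Accept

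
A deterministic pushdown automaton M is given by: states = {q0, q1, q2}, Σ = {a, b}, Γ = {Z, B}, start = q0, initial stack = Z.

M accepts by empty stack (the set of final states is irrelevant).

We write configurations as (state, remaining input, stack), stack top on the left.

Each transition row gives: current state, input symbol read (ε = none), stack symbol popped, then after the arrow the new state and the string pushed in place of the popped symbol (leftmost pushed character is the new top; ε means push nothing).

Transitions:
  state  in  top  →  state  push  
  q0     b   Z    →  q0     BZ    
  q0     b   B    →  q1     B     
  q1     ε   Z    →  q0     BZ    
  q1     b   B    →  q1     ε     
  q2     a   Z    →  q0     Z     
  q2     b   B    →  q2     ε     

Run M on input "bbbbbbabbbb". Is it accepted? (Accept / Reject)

Reject

(q0, bbbbbbabbbb, Z)
  read b, top Z: go to q0, push BZ → (q0, bbbbbabbbb, BZ)
  read b, top B: go to q1, push B → (q1, bbbbabbbb, BZ)
  read b, top B: go to q1, push ε → (q1, bbbabbbb, Z)
  ε-move, top Z: go to q0, push BZ → (q0, bbbabbbb, BZ)
  read b, top B: go to q1, push B → (q1, bbabbbb, BZ)
  read b, top B: go to q1, push ε → (q1, babbbb, Z)
  ε-move, top Z: go to q0, push BZ → (q0, babbbb, BZ)
  read b, top B: go to q1, push B → (q1, abbbb, BZ)
No transition applies at (q1, abbbb, BZ); input not fully consumed.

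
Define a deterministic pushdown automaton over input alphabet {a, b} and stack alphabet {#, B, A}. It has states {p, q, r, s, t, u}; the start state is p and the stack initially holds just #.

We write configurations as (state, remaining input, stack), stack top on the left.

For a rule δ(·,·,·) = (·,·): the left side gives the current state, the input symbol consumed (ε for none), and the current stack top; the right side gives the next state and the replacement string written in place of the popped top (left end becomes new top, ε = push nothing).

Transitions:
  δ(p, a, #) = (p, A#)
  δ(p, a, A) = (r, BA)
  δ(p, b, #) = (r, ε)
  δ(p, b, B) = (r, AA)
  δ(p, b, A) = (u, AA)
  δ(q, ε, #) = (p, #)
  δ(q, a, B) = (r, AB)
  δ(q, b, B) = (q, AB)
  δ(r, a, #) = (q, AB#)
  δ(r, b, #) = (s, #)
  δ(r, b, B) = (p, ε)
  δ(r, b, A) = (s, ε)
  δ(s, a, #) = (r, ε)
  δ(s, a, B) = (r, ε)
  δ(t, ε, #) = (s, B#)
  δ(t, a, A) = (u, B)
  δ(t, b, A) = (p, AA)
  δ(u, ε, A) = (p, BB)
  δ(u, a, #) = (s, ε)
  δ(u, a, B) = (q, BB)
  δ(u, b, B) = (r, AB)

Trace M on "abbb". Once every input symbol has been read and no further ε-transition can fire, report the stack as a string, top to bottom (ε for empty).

(p, abbb, #)
  read a, top #: go to p, push A# → (p, bbb, A#)
  read b, top A: go to u, push AA → (u, bb, AA#)
  ε-move, top A: go to p, push BB → (p, bb, BBA#)
  read b, top B: go to r, push AA → (r, b, AABA#)
  read b, top A: go to s, push ε → (s, ε, ABA#)
All input consumed in state s with stack ABA#.

ABA#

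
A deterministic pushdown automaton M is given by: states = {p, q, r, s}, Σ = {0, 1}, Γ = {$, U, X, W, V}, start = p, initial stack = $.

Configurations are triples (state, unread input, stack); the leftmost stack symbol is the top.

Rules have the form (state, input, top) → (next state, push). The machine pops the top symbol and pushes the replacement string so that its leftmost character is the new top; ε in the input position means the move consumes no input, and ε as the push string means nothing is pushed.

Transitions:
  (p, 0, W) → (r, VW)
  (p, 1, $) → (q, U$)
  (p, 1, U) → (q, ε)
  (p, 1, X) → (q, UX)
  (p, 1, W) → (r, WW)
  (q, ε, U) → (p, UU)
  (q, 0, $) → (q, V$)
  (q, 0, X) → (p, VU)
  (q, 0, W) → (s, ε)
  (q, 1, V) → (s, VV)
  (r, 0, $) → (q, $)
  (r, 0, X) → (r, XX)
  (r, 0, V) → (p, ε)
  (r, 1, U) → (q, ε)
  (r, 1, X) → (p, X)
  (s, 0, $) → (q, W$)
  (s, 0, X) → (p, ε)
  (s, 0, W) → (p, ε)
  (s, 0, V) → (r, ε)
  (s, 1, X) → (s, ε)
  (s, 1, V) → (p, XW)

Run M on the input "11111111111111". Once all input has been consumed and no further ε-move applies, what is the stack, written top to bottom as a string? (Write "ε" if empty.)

(p, 11111111111111, $)
  read 1, top $: go to q, push U$ → (q, 1111111111111, U$)
  ε-move, top U: go to p, push UU → (p, 1111111111111, UU$)
  read 1, top U: go to q, push ε → (q, 111111111111, U$)
  ε-move, top U: go to p, push UU → (p, 111111111111, UU$)
  read 1, top U: go to q, push ε → (q, 11111111111, U$)
  ε-move, top U: go to p, push UU → (p, 11111111111, UU$)
  read 1, top U: go to q, push ε → (q, 1111111111, U$)
  ε-move, top U: go to p, push UU → (p, 1111111111, UU$)
  read 1, top U: go to q, push ε → (q, 111111111, U$)
  ε-move, top U: go to p, push UU → (p, 111111111, UU$)
  read 1, top U: go to q, push ε → (q, 11111111, U$)
  ε-move, top U: go to p, push UU → (p, 11111111, UU$)
  read 1, top U: go to q, push ε → (q, 1111111, U$)
  ε-move, top U: go to p, push UU → (p, 1111111, UU$)
  read 1, top U: go to q, push ε → (q, 111111, U$)
  ε-move, top U: go to p, push UU → (p, 111111, UU$)
  read 1, top U: go to q, push ε → (q, 11111, U$)
  ε-move, top U: go to p, push UU → (p, 11111, UU$)
  read 1, top U: go to q, push ε → (q, 1111, U$)
  ε-move, top U: go to p, push UU → (p, 1111, UU$)
  read 1, top U: go to q, push ε → (q, 111, U$)
  ε-move, top U: go to p, push UU → (p, 111, UU$)
  read 1, top U: go to q, push ε → (q, 11, U$)
  ε-move, top U: go to p, push UU → (p, 11, UU$)
  read 1, top U: go to q, push ε → (q, 1, U$)
  ε-move, top U: go to p, push UU → (p, 1, UU$)
  read 1, top U: go to q, push ε → (q, ε, U$)
  ε-move, top U: go to p, push UU → (p, ε, UU$)
All input consumed in state p with stack UU$.

UU$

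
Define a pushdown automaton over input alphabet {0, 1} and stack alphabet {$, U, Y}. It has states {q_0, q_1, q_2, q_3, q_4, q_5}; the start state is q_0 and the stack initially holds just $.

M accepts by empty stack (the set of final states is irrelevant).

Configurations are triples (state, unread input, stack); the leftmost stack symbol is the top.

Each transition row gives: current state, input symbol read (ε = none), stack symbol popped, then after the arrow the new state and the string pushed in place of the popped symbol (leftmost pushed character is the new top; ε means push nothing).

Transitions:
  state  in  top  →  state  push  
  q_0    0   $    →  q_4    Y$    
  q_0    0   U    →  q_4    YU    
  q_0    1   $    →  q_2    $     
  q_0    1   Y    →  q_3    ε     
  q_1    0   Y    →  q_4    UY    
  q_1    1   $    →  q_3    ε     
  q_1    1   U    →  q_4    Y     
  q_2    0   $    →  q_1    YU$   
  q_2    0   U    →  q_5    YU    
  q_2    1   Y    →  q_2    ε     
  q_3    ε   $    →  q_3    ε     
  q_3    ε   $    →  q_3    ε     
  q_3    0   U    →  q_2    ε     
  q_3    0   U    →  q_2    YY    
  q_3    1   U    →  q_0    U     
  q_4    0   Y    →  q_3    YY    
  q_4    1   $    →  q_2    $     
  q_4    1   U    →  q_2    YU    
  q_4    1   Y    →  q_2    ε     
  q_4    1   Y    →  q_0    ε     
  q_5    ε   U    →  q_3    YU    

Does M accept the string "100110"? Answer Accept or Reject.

No computation consumes all input and empties the stack.

Reject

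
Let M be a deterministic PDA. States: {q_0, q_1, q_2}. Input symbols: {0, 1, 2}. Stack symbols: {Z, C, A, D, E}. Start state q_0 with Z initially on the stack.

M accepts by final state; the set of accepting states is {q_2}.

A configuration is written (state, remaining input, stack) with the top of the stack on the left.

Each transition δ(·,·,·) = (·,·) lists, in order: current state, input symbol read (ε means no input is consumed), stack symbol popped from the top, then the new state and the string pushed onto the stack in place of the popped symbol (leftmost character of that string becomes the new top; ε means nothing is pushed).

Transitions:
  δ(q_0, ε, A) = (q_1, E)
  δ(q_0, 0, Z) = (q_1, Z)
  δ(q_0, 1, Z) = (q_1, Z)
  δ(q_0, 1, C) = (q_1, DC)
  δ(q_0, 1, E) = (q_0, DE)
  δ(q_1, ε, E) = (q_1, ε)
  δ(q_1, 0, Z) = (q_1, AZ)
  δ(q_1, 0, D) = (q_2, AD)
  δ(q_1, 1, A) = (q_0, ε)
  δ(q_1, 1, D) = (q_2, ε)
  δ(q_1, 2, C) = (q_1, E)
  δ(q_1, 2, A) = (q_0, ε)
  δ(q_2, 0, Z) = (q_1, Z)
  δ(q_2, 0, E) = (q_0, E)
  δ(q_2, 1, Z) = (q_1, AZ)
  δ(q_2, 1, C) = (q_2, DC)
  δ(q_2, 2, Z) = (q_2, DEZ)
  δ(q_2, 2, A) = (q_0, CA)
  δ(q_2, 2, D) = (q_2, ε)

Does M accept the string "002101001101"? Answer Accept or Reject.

(q_0, 002101001101, Z) ⊢ (q_1, 02101001101, Z) ⊢ (q_1, 2101001101, AZ) ⊢ (q_0, 101001101, Z) ⊢ (q_1, 01001101, Z) ⊢ (q_1, 1001101, AZ) ⊢ (q_0, 001101, Z) ⊢ (q_1, 01101, Z) ⊢ (q_1, 1101, AZ) ⊢ (q_0, 101, Z) ⊢ (q_1, 01, Z) ⊢ (q_1, 1, AZ) ⊢ (q_0, ε, Z)
All input consumed; state q_0 ∉ F and no further ε-move applies.

Reject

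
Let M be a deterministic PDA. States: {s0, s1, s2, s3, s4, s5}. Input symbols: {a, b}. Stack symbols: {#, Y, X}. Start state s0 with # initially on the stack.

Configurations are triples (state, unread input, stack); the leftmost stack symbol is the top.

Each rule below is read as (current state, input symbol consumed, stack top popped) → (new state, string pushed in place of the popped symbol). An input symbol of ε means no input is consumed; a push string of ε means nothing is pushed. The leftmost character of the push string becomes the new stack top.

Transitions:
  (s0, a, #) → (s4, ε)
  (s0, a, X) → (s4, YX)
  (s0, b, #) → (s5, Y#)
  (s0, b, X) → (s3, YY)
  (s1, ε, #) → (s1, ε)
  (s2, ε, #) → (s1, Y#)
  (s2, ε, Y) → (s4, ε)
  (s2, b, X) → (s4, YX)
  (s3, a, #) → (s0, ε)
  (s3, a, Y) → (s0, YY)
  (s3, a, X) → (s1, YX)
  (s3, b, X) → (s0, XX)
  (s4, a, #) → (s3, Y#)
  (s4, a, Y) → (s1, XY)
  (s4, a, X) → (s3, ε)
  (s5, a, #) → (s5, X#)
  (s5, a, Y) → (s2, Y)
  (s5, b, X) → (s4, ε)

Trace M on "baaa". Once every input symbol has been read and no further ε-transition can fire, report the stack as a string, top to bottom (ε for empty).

(s0, baaa, #) ⊢ (s5, aaa, Y#) ⊢ (s2, aa, Y#) ⊢ (s4, aa, #) ⊢ (s3, a, Y#) ⊢ (s0, ε, YY#)
All input consumed in state s0 with stack YY#.

YY#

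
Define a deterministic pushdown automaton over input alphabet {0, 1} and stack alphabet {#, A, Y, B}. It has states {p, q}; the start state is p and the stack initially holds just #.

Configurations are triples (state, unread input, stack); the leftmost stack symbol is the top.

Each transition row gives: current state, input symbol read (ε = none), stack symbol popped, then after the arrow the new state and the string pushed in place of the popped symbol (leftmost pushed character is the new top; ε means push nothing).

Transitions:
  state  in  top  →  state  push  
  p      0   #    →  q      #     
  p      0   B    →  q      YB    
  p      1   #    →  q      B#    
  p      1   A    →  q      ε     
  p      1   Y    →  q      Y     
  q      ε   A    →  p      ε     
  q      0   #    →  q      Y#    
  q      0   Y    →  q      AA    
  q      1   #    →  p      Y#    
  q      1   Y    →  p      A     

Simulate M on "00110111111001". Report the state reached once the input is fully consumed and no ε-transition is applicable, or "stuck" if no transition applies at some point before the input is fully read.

(p, 00110111111001, #)
  read 0, top #: go to q, push # → (q, 0110111111001, #)
  read 0, top #: go to q, push Y# → (q, 110111111001, Y#)
  read 1, top Y: go to p, push A → (p, 10111111001, A#)
  read 1, top A: go to q, push ε → (q, 0111111001, #)
  read 0, top #: go to q, push Y# → (q, 111111001, Y#)
  read 1, top Y: go to p, push A → (p, 11111001, A#)
  read 1, top A: go to q, push ε → (q, 1111001, #)
  read 1, top #: go to p, push Y# → (p, 111001, Y#)
  read 1, top Y: go to q, push Y → (q, 11001, Y#)
  read 1, top Y: go to p, push A → (p, 1001, A#)
  read 1, top A: go to q, push ε → (q, 001, #)
  read 0, top #: go to q, push Y# → (q, 01, Y#)
  read 0, top Y: go to q, push AA → (q, 1, AA#)
  ε-move, top A: go to p, push ε → (p, 1, A#)
  read 1, top A: go to q, push ε → (q, ε, #)
All input consumed; M is in state q.

q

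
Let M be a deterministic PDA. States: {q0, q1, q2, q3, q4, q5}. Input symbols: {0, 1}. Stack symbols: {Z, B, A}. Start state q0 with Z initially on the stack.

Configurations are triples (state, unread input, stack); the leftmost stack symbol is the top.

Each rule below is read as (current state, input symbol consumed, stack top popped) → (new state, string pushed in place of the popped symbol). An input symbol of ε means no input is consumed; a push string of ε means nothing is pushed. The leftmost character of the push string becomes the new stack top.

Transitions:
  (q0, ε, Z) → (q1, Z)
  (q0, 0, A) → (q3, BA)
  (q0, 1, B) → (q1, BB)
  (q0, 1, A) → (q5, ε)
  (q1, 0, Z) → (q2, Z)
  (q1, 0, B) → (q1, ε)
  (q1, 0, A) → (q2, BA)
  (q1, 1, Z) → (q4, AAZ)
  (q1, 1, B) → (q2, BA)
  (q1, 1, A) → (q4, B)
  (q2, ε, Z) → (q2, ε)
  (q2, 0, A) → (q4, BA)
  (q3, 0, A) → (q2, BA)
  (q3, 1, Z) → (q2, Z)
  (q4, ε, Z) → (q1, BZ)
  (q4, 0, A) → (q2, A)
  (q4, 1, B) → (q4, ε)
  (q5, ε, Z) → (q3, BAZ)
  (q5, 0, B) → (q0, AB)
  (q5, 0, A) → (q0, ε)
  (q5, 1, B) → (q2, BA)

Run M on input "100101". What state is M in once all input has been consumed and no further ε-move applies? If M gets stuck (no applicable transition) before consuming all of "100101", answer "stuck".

(q0, 100101, Z)
  ε-move, top Z: go to q1, push Z → (q1, 100101, Z)
  read 1, top Z: go to q4, push AAZ → (q4, 00101, AAZ)
  read 0, top A: go to q2, push A → (q2, 0101, AAZ)
  read 0, top A: go to q4, push BA → (q4, 101, BAAZ)
  read 1, top B: go to q4, push ε → (q4, 01, AAZ)
  read 0, top A: go to q2, push A → (q2, 1, AAZ)
No transition for (q2, 1, top A); M blocks with input 1 remaining.

stuck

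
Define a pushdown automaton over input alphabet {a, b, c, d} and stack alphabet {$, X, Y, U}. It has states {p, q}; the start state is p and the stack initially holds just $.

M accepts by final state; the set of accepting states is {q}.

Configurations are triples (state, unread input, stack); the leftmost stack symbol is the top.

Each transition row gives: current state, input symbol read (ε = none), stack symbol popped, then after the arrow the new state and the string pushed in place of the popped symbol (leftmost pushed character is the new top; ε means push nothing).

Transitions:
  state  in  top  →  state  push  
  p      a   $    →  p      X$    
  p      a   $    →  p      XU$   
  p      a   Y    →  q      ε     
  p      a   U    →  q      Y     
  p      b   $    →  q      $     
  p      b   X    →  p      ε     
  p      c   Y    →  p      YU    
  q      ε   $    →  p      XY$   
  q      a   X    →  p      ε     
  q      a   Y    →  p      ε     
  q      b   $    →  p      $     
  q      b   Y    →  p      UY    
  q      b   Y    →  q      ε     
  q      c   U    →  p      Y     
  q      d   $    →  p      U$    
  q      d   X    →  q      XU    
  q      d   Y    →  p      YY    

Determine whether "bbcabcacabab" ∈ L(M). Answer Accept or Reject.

No computation consumes all input and reaches a final state.

Reject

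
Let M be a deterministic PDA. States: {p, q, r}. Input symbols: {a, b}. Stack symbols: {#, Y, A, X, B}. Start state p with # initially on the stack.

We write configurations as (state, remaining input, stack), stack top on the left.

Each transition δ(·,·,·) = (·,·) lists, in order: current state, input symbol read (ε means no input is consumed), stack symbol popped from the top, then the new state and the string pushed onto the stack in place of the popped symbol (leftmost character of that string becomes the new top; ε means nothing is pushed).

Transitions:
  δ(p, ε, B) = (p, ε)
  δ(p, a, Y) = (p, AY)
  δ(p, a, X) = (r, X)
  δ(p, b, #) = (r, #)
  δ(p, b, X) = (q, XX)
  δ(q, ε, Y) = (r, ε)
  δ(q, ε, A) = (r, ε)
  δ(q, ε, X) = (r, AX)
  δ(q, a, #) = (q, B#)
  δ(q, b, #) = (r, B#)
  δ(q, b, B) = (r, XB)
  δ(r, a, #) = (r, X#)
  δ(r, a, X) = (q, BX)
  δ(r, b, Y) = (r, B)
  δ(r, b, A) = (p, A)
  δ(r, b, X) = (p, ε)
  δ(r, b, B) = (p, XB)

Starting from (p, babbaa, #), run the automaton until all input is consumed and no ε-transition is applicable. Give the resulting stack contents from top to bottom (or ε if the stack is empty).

BX#

(p, babbaa, #)
  read b, top #: go to r, push # → (r, abbaa, #)
  read a, top #: go to r, push X# → (r, bbaa, X#)
  read b, top X: go to p, push ε → (p, baa, #)
  read b, top #: go to r, push # → (r, aa, #)
  read a, top #: go to r, push X# → (r, a, X#)
  read a, top X: go to q, push BX → (q, ε, BX#)
All input consumed in state q with stack BX#.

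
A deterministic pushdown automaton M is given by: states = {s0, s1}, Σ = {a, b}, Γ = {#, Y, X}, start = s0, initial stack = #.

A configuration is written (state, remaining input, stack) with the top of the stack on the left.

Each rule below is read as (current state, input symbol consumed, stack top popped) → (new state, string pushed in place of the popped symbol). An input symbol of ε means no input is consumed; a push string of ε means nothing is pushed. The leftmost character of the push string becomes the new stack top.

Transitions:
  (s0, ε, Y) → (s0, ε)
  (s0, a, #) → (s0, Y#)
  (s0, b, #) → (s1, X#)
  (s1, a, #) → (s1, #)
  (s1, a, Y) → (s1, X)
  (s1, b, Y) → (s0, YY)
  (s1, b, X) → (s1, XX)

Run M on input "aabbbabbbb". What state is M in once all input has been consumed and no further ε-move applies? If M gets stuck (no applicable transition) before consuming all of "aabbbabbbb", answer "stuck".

(s0, aabbbabbbb, #)
  read a, top #: go to s0, push Y# → (s0, abbbabbbb, Y#)
  ε-move, top Y: go to s0, push ε → (s0, abbbabbbb, #)
  read a, top #: go to s0, push Y# → (s0, bbbabbbb, Y#)
  ε-move, top Y: go to s0, push ε → (s0, bbbabbbb, #)
  read b, top #: go to s1, push X# → (s1, bbabbbb, X#)
  read b, top X: go to s1, push XX → (s1, babbbb, XX#)
  read b, top X: go to s1, push XX → (s1, abbbb, XXX#)
No transition for (s1, a, top X); M blocks with input abbbb remaining.

stuck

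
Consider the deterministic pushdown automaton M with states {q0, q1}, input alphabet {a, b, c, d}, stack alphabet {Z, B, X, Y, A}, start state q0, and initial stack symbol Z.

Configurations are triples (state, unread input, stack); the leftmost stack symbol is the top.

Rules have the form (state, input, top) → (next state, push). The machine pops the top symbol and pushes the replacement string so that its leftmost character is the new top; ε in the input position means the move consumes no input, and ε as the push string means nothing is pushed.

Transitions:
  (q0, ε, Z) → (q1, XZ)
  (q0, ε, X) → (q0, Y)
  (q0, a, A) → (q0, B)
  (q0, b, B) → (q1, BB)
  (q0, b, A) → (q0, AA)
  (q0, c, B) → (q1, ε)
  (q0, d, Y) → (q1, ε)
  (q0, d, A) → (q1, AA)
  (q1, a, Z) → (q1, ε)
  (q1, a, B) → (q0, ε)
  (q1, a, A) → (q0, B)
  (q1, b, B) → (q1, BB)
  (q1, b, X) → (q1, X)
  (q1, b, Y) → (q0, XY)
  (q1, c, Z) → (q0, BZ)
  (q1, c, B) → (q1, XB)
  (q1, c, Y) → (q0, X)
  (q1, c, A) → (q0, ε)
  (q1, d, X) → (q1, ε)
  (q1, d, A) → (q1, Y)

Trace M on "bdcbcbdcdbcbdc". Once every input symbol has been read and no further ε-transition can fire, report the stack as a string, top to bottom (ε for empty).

XBBBZ

(q0, bdcbcbdcdbcbdc, Z) ⊢ (q1, bdcbcbdcdbcbdc, XZ) ⊢ (q1, dcbcbdcdbcbdc, XZ) ⊢ (q1, cbcbdcdbcbdc, Z) ⊢ (q0, bcbdcdbcbdc, BZ) ⊢ (q1, cbdcdbcbdc, BBZ) ⊢ (q1, bdcdbcbdc, XBBZ) ⊢ (q1, dcdbcbdc, XBBZ) ⊢ (q1, cdbcbdc, BBZ) ⊢ (q1, dbcbdc, XBBZ) ⊢ (q1, bcbdc, BBZ) ⊢ (q1, cbdc, BBBZ) ⊢ (q1, bdc, XBBBZ) ⊢ (q1, dc, XBBBZ) ⊢ (q1, c, BBBZ) ⊢ (q1, ε, XBBBZ)
All input consumed in state q1 with stack XBBBZ.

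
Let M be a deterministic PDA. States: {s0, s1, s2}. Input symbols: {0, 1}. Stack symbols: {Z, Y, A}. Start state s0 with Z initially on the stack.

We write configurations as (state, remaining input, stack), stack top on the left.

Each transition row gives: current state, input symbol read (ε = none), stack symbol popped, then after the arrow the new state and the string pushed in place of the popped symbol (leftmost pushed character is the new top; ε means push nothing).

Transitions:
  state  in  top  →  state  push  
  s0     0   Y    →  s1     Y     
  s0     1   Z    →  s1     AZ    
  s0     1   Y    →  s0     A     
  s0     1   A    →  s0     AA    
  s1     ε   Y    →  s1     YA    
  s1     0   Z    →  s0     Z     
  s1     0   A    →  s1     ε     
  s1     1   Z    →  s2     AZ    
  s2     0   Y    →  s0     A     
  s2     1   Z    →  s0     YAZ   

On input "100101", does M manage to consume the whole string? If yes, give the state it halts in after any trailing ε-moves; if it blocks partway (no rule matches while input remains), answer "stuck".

(s0, 100101, Z) ⊢ (s1, 00101, AZ) ⊢ (s1, 0101, Z) ⊢ (s0, 101, Z) ⊢ (s1, 01, AZ) ⊢ (s1, 1, Z) ⊢ (s2, ε, AZ)
All input consumed; M is in state s2.

s2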